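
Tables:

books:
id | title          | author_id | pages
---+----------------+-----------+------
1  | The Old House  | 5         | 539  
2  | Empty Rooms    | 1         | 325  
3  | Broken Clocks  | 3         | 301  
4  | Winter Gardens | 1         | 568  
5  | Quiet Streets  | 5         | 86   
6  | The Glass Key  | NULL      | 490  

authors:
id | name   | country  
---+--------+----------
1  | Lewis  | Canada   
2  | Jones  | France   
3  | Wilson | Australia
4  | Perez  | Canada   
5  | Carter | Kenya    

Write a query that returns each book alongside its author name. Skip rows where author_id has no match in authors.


INNER JOIN keeps only books rows whose author_id matches an id in authors. Walk through each book:
  - book 1 (The Old House): author_id=5 -> matches Carter
  - book 2 (Empty Rooms): author_id=1 -> matches Lewis
  - book 3 (Broken Clocks): author_id=3 -> matches Wilson
  - book 4 (Winter Gardens): author_id=1 -> matches Lewis
  - book 5 (Quiet Streets): author_id=5 -> matches Carter
  - book 6 (The Glass Key): author_id=NULL, no match -> dropped
So 1 of 6 rows is dropped.

SQL:
SELECT a.title, b.name AS author
FROM books a
INNER JOIN authors b ON a.author_id = b.id

Result:
title          | author
---------------+-------
The Old House  | Carter
Empty Rooms    | Lewis 
Broken Clocks  | Wilson
Winter Gardens | Lewis 
Quiet Streets  | Carter


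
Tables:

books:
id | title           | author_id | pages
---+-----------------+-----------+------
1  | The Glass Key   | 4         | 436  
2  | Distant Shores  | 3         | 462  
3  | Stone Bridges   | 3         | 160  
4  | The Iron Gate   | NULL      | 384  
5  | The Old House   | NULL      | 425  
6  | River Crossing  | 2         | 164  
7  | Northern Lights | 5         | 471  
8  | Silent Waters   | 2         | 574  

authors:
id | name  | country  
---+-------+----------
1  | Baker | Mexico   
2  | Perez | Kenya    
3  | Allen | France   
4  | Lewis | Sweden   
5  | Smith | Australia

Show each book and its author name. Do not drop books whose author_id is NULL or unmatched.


LEFT JOIN keeps every row from books (the left table); where author_id has no match in authors, the author columns become NULL. Walk through each book:
  - book 1 (The Glass Key): author_id=4 -> matches Lewis
  - book 2 (Distant Shores): author_id=3 -> matches Allen
  - book 3 (Stone Bridges): author_id=3 -> matches Allen
  - book 4 (The Iron Gate): author_id=NULL, no match -> kept with NULL
  - book 5 (The Old House): author_id=NULL, no match -> kept with NULL
  - book 6 (River Crossing): author_id=2 -> matches Perez
  - book 7 (Northern Lights): author_id=5 -> matches Smith
  - book 8 (Silent Waters): author_id=2 -> matches Perez
All 8 rows appear; 2 have NULL author.

SQL:
SELECT a.title, b.name AS author
FROM books a
LEFT JOIN authors b ON a.author_id = b.id

Result:
title           | author
----------------+-------
The Glass Key   | Lewis 
Distant Shores  | Allen 
Stone Bridges   | Allen 
The Iron Gate   | NULL  
The Old House   | NULL  
River Crossing  | Perez 
Northern Lights | Smith 
Silent Waters   | Perez 


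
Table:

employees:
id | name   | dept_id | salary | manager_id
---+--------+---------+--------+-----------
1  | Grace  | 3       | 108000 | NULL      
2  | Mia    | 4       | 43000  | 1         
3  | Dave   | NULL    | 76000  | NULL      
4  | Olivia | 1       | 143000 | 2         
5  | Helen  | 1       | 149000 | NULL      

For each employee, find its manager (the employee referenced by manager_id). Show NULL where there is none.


This is a self-join: employees is joined to a second copy of itself, matching each row's manager_id to another row's id. Use LEFT JOIN so rows with manager_id=NULL are kept.
  - employee 1 (Grace): manager_id=NULL -> NULL
  - employee 2 (Mia): manager_id=1 -> Grace
  - employee 3 (Dave): manager_id=NULL -> NULL
  - employee 4 (Olivia): manager_id=2 -> Mia
  - employee 5 (Helen): manager_id=NULL -> NULL

SQL:
SELECT a.name AS item, b.name AS manager
FROM employees a
LEFT JOIN employees b ON a.manager_id = b.id

Result:
item   | manager
-------+--------
Grace  | NULL   
Mia    | Grace  
Dave   | NULL   
Olivia | Mia    
Helen  | NULL   


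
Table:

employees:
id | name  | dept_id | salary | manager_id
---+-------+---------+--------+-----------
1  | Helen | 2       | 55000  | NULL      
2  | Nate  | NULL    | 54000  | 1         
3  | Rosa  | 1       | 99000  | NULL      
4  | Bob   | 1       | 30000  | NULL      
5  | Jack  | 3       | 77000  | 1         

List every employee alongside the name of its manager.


This is a self-join: employees is joined to a second copy of itself, matching each row's manager_id to another row's id. Use LEFT JOIN so rows with manager_id=NULL are kept.
  - employee 1 (Helen): manager_id=NULL -> NULL
  - employee 2 (Nate): manager_id=1 -> Helen
  - employee 3 (Rosa): manager_id=NULL -> NULL
  - employee 4 (Bob): manager_id=NULL -> NULL
  - employee 5 (Jack): manager_id=1 -> Helen

SQL:
SELECT a.name AS item, b.name AS manager
FROM employees a
LEFT JOIN employees b ON a.manager_id = b.id

Result:
item  | manager
------+--------
Helen | NULL   
Nate  | Helen  
Rosa  | NULL   
Bob   | NULL   
Jack  | Helen  


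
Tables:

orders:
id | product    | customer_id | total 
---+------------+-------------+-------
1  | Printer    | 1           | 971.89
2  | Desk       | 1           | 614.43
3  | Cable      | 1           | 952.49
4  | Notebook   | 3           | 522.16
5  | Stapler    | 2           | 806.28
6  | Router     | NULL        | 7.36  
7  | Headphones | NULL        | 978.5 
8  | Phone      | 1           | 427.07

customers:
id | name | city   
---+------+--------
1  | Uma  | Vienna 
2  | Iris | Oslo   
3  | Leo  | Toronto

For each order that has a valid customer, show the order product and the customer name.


INNER JOIN keeps only orders rows whose customer_id matches an id in customers. Walk through each order:
  - order 1 (Printer): customer_id=1 -> matches Uma
  - order 2 (Desk): customer_id=1 -> matches Uma
  - order 3 (Cable): customer_id=1 -> matches Uma
  - order 4 (Notebook): customer_id=3 -> matches Leo
  - order 5 (Stapler): customer_id=2 -> matches Iris
  - order 6 (Router): customer_id=NULL, no match -> dropped
  - order 7 (Headphones): customer_id=NULL, no match -> dropped
  - order 8 (Phone): customer_id=1 -> matches Uma
So 2 of 8 rows are dropped.

SQL:
SELECT a.product, b.name AS customer
FROM orders a
INNER JOIN customers b ON a.customer_id = b.id

Result:
product  | customer
---------+---------
Printer  | Uma     
Desk     | Uma     
Cable    | Uma     
Notebook | Leo     
Stapler  | Iris    
Phone    | Uma     


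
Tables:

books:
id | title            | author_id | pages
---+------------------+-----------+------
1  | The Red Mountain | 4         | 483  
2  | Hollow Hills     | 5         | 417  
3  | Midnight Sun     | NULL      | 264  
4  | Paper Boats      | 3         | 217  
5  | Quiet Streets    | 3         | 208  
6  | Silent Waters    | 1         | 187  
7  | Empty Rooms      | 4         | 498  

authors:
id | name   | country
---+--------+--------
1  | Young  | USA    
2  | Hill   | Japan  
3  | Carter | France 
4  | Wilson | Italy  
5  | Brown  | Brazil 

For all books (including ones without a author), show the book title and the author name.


LEFT JOIN keeps every row from books (the left table); where author_id has no match in authors, the author columns become NULL. Walk through each book:
  - book 1 (The Red Mountain): author_id=4 -> matches Wilson
  - book 2 (Hollow Hills): author_id=5 -> matches Brown
  - book 3 (Midnight Sun): author_id=NULL, no match -> kept with NULL
  - book 4 (Paper Boats): author_id=3 -> matches Carter
  - book 5 (Quiet Streets): author_id=3 -> matches Carter
  - book 6 (Silent Waters): author_id=1 -> matches Young
  - book 7 (Empty Rooms): author_id=4 -> matches Wilson
All 7 rows appear; 1 has NULL author.

SQL:
SELECT a.title, b.name AS author
FROM books a
LEFT JOIN authors b ON a.author_id = b.id

Result:
title            | author
-----------------+-------
The Red Mountain | Wilson
Hollow Hills     | Brown 
Midnight Sun     | NULL  
Paper Boats      | Carter
Quiet Streets    | Carter
Silent Waters    | Young 
Empty Rooms      | Wilson


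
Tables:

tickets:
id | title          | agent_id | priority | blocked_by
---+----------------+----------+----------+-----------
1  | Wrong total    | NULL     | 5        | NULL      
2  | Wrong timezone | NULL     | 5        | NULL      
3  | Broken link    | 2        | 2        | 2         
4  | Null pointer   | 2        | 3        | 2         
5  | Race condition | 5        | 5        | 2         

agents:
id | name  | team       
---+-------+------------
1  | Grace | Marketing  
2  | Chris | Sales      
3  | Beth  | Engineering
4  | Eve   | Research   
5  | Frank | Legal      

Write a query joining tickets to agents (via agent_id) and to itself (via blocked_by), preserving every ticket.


Two LEFT JOINs from the same base table tickets: one to agents via agent_id, one to tickets itself via blocked_by. Both are LEFT so every ticket is preserved.
Match against agents:
  - ticket 1 (Wrong total): agent_id=NULL, no match -> kept with NULL
  - ticket 2 (Wrong timezone): agent_id=NULL, no match -> kept with NULL
  - ticket 3 (Broken link): agent_id=2 -> matches Chris
  - ticket 4 (Null pointer): agent_id=2 -> matches Chris
  - ticket 5 (Race condition): agent_id=5 -> matches Frank
Match against tickets (self):
  - ticket 1 (Wrong total): blocked_by=NULL -> NULL
  - ticket 2 (Wrong timezone): blocked_by=NULL -> NULL
  - ticket 3 (Broken link): blocked_by=2 -> Wrong timezone
  - ticket 4 (Null pointer): blocked_by=2 -> Wrong timezone
  - ticket 5 (Race condition): blocked_by=2 -> Wrong timezone

SQL:
SELECT a.title, b.name AS agent, c.title AS blocked_by
FROM tickets a
LEFT JOIN agents b ON a.agent_id = b.id
LEFT JOIN tickets c ON a.blocked_by = c.id

Result:
title          | agent | blocked_by    
---------------+-------+---------------
Wrong total    | NULL  | NULL          
Wrong timezone | NULL  | NULL          
Broken link    | Chris | Wrong timezone
Null pointer   | Chris | Wrong timezone
Race condition | Frank | Wrong timezone


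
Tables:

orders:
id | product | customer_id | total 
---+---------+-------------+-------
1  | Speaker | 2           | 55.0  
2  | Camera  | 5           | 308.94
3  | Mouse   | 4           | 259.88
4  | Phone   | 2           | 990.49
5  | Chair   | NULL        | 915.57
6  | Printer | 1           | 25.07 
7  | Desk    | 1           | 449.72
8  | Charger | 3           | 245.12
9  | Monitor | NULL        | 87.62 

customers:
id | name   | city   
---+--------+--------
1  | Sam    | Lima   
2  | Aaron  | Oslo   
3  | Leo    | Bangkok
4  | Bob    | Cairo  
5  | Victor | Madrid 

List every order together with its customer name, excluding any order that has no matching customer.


INNER JOIN keeps only orders rows whose customer_id matches an id in customers. Walk through each order:
  - order 1 (Speaker): customer_id=2 -> matches Aaron
  - order 2 (Camera): customer_id=5 -> matches Victor
  - order 3 (Mouse): customer_id=4 -> matches Bob
  - order 4 (Phone): customer_id=2 -> matches Aaron
  - order 5 (Chair): customer_id=NULL, no match -> dropped
  - order 6 (Printer): customer_id=1 -> matches Sam
  - order 7 (Desk): customer_id=1 -> matches Sam
  - order 8 (Charger): customer_id=3 -> matches Leo
  - order 9 (Monitor): customer_id=NULL, no match -> dropped
So 2 of 9 rows are dropped.

SQL:
SELECT a.product, b.name AS customer
FROM orders a
INNER JOIN customers b ON a.customer_id = b.id

Result:
product | customer
--------+---------
Speaker | Aaron   
Camera  | Victor  
Mouse   | Bob     
Phone   | Aaron   
Printer | Sam     
Desk    | Sam     
Charger | Leo     


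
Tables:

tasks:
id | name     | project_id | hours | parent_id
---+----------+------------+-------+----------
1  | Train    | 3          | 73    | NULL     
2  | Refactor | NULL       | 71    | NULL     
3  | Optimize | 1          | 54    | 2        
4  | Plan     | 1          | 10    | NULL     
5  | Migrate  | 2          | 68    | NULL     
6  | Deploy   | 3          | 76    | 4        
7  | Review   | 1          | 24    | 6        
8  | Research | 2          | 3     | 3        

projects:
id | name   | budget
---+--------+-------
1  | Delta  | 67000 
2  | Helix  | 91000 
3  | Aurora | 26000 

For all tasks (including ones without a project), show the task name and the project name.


LEFT JOIN keeps every row from tasks (the left table); where project_id has no match in projects, the project columns become NULL. Walk through each task:
  - task 1 (Train): project_id=3 -> matches Aurora
  - task 2 (Refactor): project_id=NULL, no match -> kept with NULL
  - task 3 (Optimize): project_id=1 -> matches Delta
  - task 4 (Plan): project_id=1 -> matches Delta
  - task 5 (Migrate): project_id=2 -> matches Helix
  - task 6 (Deploy): project_id=3 -> matches Aurora
  - task 7 (Review): project_id=1 -> matches Delta
  - task 8 (Research): project_id=2 -> matches Helix
All 8 rows appear; 1 has NULL project.

SQL:
SELECT a.name, b.name AS project
FROM tasks a
LEFT JOIN projects b ON a.project_id = b.id

Result:
name     | project
---------+--------
Train    | Aurora 
Refactor | NULL   
Optimize | Delta  
Plan     | Delta  
Migrate  | Helix  
Deploy   | Aurora 
Review   | Delta  
Research | Helix  


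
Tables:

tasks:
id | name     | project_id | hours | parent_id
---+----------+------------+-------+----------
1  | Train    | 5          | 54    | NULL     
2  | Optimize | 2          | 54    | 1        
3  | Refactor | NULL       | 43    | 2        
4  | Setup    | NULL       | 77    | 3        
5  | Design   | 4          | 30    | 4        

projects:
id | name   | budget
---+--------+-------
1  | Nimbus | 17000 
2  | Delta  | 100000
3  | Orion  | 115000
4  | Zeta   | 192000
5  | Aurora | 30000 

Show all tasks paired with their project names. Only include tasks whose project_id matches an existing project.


INNER JOIN keeps only tasks rows whose project_id matches an id in projects. Walk through each task:
  - task 1 (Train): project_id=5 -> matches Aurora
  - task 2 (Optimize): project_id=2 -> matches Delta
  - task 3 (Refactor): project_id=NULL, no match -> dropped
  - task 4 (Setup): project_id=NULL, no match -> dropped
  - task 5 (Design): project_id=4 -> matches Zeta
So 2 of 5 rows are dropped.

SQL:
SELECT a.name, b.name AS project
FROM tasks a
INNER JOIN projects b ON a.project_id = b.id

Result:
name     | project
---------+--------
Train    | Aurora 
Optimize | Delta  
Design   | Zeta   


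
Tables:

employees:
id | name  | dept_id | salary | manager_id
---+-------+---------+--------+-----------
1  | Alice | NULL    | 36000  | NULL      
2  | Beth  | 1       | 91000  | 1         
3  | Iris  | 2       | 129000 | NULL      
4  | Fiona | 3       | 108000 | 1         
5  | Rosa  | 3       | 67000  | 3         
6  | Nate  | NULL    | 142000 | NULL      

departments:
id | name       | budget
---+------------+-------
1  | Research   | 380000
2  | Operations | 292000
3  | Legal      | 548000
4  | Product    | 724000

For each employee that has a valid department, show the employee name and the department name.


INNER JOIN keeps only employees rows whose dept_id matches an id in departments. Walk through each employee:
  - employee 1 (Alice): dept_id=NULL, no match -> dropped
  - employee 2 (Beth): dept_id=1 -> matches Research
  - employee 3 (Iris): dept_id=2 -> matches Operations
  - employee 4 (Fiona): dept_id=3 -> matches Legal
  - employee 5 (Rosa): dept_id=3 -> matches Legal
  - employee 6 (Nate): dept_id=NULL, no match -> dropped
So 2 of 6 rows are dropped.

SQL:
SELECT a.name, b.name AS department
FROM employees a
INNER JOIN departments b ON a.dept_id = b.id

Result:
name  | department
------+-----------
Beth  | Research  
Iris  | Operations
Fiona | Legal     
Rosa  | Legal     


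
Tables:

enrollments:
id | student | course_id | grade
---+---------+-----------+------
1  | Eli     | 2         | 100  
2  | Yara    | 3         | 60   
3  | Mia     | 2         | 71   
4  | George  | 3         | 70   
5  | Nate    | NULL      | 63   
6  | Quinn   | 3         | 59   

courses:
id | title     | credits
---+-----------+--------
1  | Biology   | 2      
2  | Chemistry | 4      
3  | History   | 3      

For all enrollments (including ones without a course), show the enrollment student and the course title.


LEFT JOIN keeps every row from enrollments (the left table); where course_id has no match in courses, the course columns become NULL. Walk through each enrollment:
  - enrollment 1 (Eli): course_id=2 -> matches Chemistry
  - enrollment 2 (Yara): course_id=3 -> matches History
  - enrollment 3 (Mia): course_id=2 -> matches Chemistry
  - enrollment 4 (George): course_id=3 -> matches History
  - enrollment 5 (Nate): course_id=NULL, no match -> kept with NULL
  - enrollment 6 (Quinn): course_id=3 -> matches History
All 6 rows appear; 1 has NULL course.

SQL:
SELECT a.student, b.title AS course
FROM enrollments a
LEFT JOIN courses b ON a.course_id = b.id

Result:
student | course   
--------+----------
Eli     | Chemistry
Yara    | History  
Mia     | Chemistry
George  | History  
Nate    | NULL     
Quinn   | History  


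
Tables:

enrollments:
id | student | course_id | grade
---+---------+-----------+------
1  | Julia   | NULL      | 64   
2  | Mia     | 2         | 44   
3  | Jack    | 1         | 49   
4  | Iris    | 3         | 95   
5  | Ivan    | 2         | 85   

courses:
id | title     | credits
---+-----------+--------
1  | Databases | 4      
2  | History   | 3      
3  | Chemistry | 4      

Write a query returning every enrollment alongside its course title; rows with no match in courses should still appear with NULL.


LEFT JOIN keeps every row from enrollments (the left table); where course_id has no match in courses, the course columns become NULL. Walk through each enrollment:
  - enrollment 1 (Julia): course_id=NULL, no match -> kept with NULL
  - enrollment 2 (Mia): course_id=2 -> matches History
  - enrollment 3 (Jack): course_id=1 -> matches Databases
  - enrollment 4 (Iris): course_id=3 -> matches Chemistry
  - enrollment 5 (Ivan): course_id=2 -> matches History
All 5 rows appear; 1 has NULL course.

SQL:
SELECT a.student, b.title AS course
FROM enrollments a
LEFT JOIN courses b ON a.course_id = b.id

Result:
student | course   
--------+----------
Julia   | NULL     
Mia     | History  
Jack    | Databases
Iris    | Chemistry
Ivan    | History  


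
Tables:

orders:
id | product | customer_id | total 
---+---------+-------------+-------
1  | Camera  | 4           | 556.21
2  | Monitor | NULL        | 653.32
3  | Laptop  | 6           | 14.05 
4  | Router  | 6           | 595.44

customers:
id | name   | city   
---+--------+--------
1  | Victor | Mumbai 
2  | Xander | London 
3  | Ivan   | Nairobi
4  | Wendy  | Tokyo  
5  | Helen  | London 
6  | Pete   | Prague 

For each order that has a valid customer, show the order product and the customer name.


INNER JOIN keeps only orders rows whose customer_id matches an id in customers. Walk through each order:
  - order 1 (Camera): customer_id=4 -> matches Wendy
  - order 2 (Monitor): customer_id=NULL, no match -> dropped
  - order 3 (Laptop): customer_id=6 -> matches Pete
  - order 4 (Router): customer_id=6 -> matches Pete
So 1 of 4 rows is dropped.

SQL:
SELECT a.product, b.name AS customer
FROM orders a
INNER JOIN customers b ON a.customer_id = b.id

Result:
product | customer
--------+---------
Camera  | Wendy   
Laptop  | Pete    
Router  | Pete    


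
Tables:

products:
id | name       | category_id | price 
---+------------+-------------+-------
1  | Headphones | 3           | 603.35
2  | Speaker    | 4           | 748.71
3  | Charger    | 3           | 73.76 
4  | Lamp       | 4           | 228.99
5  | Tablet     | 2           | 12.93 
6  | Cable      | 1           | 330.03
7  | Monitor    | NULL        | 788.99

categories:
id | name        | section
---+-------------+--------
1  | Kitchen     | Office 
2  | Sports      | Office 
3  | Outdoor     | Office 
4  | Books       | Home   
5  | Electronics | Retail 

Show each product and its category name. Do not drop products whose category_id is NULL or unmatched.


LEFT JOIN keeps every row from products (the left table); where category_id has no match in categories, the category columns become NULL. Walk through each product:
  - product 1 (Headphones): category_id=3 -> matches Outdoor
  - product 2 (Speaker): category_id=4 -> matches Books
  - product 3 (Charger): category_id=3 -> matches Outdoor
  - product 4 (Lamp): category_id=4 -> matches Books
  - product 5 (Tablet): category_id=2 -> matches Sports
  - product 6 (Cable): category_id=1 -> matches Kitchen
  - product 7 (Monitor): category_id=NULL, no match -> kept with NULL
All 7 rows appear; 1 has NULL category.

SQL:
SELECT a.name, b.name AS category
FROM products a
LEFT JOIN categories b ON a.category_id = b.id

Result:
name       | category
-----------+---------
Headphones | Outdoor 
Speaker    | Books   
Charger    | Outdoor 
Lamp       | Books   
Tablet     | Sports  
Cable      | Kitchen 
Monitor    | NULL    


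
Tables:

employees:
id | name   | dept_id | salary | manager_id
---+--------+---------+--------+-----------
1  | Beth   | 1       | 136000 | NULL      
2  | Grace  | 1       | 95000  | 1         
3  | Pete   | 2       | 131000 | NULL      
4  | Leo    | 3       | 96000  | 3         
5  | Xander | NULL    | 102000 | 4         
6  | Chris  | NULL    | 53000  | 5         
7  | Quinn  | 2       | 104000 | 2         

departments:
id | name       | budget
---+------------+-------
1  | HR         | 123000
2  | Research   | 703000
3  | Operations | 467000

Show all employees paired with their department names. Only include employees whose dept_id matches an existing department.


INNER JOIN keeps only employees rows whose dept_id matches an id in departments. Walk through each employee:
  - employee 1 (Beth): dept_id=1 -> matches HR
  - employee 2 (Grace): dept_id=1 -> matches HR
  - employee 3 (Pete): dept_id=2 -> matches Research
  - employee 4 (Leo): dept_id=3 -> matches Operations
  - employee 5 (Xander): dept_id=NULL, no match -> dropped
  - employee 6 (Chris): dept_id=NULL, no match -> dropped
  - employee 7 (Quinn): dept_id=2 -> matches Research
So 2 of 7 rows are dropped.

SQL:
SELECT a.name, b.name AS department
FROM employees a
INNER JOIN departments b ON a.dept_id = b.id

Result:
name  | department
------+-----------
Beth  | HR        
Grace | HR        
Pete  | Research  
Leo   | Operations
Quinn | Research  


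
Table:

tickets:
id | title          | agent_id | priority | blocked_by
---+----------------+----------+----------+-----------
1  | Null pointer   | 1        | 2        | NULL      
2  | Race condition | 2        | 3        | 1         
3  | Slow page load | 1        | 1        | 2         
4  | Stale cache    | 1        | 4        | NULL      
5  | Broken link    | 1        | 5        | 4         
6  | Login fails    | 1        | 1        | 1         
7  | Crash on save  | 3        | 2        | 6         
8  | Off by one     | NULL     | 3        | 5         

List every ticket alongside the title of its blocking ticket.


This is a self-join: tickets is joined to a second copy of itself, matching each row's blocked_by to another row's id. Use LEFT JOIN so rows with blocked_by=NULL are kept.
  - ticket 1 (Null pointer): blocked_by=NULL -> NULL
  - ticket 2 (Race condition): blocked_by=1 -> Null pointer
  - ticket 3 (Slow page load): blocked_by=2 -> Race condition
  - ticket 4 (Stale cache): blocked_by=NULL -> NULL
  - ticket 5 (Broken link): blocked_by=4 -> Stale cache
  - ticket 6 (Login fails): blocked_by=1 -> Null pointer
  - ticket 7 (Crash on save): blocked_by=6 -> Login fails
  - ticket 8 (Off by one): blocked_by=5 -> Broken link

SQL:
SELECT a.title AS item, b.title AS blocked_by
FROM tickets a
LEFT JOIN tickets b ON a.blocked_by = b.id

Result:
item           | blocked_by    
---------------+---------------
Null pointer   | NULL          
Race condition | Null pointer  
Slow page load | Race condition
Stale cache    | NULL          
Broken link    | Stale cache   
Login fails    | Null pointer  
Crash on save  | Login fails   
Off by one     | Broken link   


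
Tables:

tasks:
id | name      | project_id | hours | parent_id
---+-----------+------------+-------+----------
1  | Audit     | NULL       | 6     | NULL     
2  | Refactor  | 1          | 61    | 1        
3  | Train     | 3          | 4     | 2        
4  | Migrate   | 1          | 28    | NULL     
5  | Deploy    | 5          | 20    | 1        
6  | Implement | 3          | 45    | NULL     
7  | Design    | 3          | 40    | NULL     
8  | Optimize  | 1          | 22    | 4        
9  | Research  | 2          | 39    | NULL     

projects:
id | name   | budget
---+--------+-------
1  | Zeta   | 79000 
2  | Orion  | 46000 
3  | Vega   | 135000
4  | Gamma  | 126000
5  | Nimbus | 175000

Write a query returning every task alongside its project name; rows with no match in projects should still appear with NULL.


LEFT JOIN keeps every row from tasks (the left table); where project_id has no match in projects, the project columns become NULL. Walk through each task:
  - task 1 (Audit): project_id=NULL, no match -> kept with NULL
  - task 2 (Refactor): project_id=1 -> matches Zeta
  - task 3 (Train): project_id=3 -> matches Vega
  - task 4 (Migrate): project_id=1 -> matches Zeta
  - task 5 (Deploy): project_id=5 -> matches Nimbus
  - task 6 (Implement): project_id=3 -> matches Vega
  - task 7 (Design): project_id=3 -> matches Vega
  - task 8 (Optimize): project_id=1 -> matches Zeta
  - task 9 (Research): project_id=2 -> matches Orion
All 9 rows appear; 1 has NULL project.

SQL:
SELECT a.name, b.name AS project
FROM tasks a
LEFT JOIN projects b ON a.project_id = b.id

Result:
name      | project
----------+--------
Audit     | NULL   
Refactor  | Zeta   
Train     | Vega   
Migrate   | Zeta   
Deploy    | Nimbus 
Implement | Vega   
Design    | Vega   
Optimize  | Zeta   
Research  | Orion  


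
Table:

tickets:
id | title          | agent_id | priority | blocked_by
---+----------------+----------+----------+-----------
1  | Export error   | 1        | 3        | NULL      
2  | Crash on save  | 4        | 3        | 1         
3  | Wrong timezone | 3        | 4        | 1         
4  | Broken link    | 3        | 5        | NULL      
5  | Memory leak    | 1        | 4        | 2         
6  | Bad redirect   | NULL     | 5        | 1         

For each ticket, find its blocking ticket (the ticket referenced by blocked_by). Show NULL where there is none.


This is a self-join: tickets is joined to a second copy of itself, matching each row's blocked_by to another row's id. Use LEFT JOIN so rows with blocked_by=NULL are kept.
  - ticket 1 (Export error): blocked_by=NULL -> NULL
  - ticket 2 (Crash on save): blocked_by=1 -> Export error
  - ticket 3 (Wrong timezone): blocked_by=1 -> Export error
  - ticket 4 (Broken link): blocked_by=NULL -> NULL
  - ticket 5 (Memory leak): blocked_by=2 -> Crash on save
  - ticket 6 (Bad redirect): blocked_by=1 -> Export error

SQL:
SELECT a.title AS item, b.title AS blocked_by
FROM tickets a
LEFT JOIN tickets b ON a.blocked_by = b.id

Result:
item           | blocked_by   
---------------+--------------
Export error   | NULL         
Crash on save  | Export error 
Wrong timezone | Export error 
Broken link    | NULL         
Memory leak    | Crash on save
Bad redirect   | Export error 


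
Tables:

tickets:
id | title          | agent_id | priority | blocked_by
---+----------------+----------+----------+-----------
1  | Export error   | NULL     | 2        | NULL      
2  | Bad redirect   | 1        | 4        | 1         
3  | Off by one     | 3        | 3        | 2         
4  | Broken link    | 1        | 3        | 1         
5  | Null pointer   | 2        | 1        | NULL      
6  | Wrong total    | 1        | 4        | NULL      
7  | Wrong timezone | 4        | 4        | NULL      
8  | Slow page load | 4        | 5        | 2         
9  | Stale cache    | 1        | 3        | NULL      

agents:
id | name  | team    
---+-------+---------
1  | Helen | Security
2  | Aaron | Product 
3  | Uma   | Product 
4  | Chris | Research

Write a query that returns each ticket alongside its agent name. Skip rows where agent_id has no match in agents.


INNER JOIN keeps only tickets rows whose agent_id matches an id in agents. Walk through each ticket:
  - ticket 1 (Export error): agent_id=NULL, no match -> dropped
  - ticket 2 (Bad redirect): agent_id=1 -> matches Helen
  - ticket 3 (Off by one): agent_id=3 -> matches Uma
  - ticket 4 (Broken link): agent_id=1 -> matches Helen
  - ticket 5 (Null pointer): agent_id=2 -> matches Aaron
  - ticket 6 (Wrong total): agent_id=1 -> matches Helen
  - ticket 7 (Wrong timezone): agent_id=4 -> matches Chris
  - ticket 8 (Slow page load): agent_id=4 -> matches Chris
  - ticket 9 (Stale cache): agent_id=1 -> matches Helen
So 1 of 9 rows is dropped.

SQL:
SELECT a.title, b.name AS agent
FROM tickets a
INNER JOIN agents b ON a.agent_id = b.id

Result:
title          | agent
---------------+------
Bad redirect   | Helen
Off by one     | Uma  
Broken link    | Helen
Null pointer   | Aaron
Wrong total    | Helen
Wrong timezone | Chris
Slow page load | Chris
Stale cache    | Helen


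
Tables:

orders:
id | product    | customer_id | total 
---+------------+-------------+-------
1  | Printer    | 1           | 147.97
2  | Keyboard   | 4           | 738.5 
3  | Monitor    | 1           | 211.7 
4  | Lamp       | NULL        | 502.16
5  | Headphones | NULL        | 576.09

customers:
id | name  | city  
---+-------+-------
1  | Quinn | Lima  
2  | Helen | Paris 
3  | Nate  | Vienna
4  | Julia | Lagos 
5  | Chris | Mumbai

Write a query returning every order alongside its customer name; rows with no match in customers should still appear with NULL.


LEFT JOIN keeps every row from orders (the left table); where customer_id has no match in customers, the customer columns become NULL. Walk through each order:
  - order 1 (Printer): customer_id=1 -> matches Quinn
  - order 2 (Keyboard): customer_id=4 -> matches Julia
  - order 3 (Monitor): customer_id=1 -> matches Quinn
  - order 4 (Lamp): customer_id=NULL, no match -> kept with NULL
  - order 5 (Headphones): customer_id=NULL, no match -> kept with NULL
All 5 rows appear; 2 have NULL customer.

SQL:
SELECT a.product, b.name AS customer
FROM orders a
LEFT JOIN customers b ON a.customer_id = b.id

Result:
product    | customer
-----------+---------
Printer    | Quinn   
Keyboard   | Julia   
Monitor    | Quinn   
Lamp       | NULL    
Headphones | NULL    


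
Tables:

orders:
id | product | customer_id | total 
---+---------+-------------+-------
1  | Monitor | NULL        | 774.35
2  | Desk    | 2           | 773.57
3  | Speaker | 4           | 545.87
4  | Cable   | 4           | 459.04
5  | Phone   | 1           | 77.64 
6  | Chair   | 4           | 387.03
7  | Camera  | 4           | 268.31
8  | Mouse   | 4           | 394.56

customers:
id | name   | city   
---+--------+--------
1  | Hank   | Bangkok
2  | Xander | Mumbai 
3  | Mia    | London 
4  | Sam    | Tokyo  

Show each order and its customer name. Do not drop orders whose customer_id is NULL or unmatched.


LEFT JOIN keeps every row from orders (the left table); where customer_id has no match in customers, the customer columns become NULL. Walk through each order:
  - order 1 (Monitor): customer_id=NULL, no match -> kept with NULL
  - order 2 (Desk): customer_id=2 -> matches Xander
  - order 3 (Speaker): customer_id=4 -> matches Sam
  - order 4 (Cable): customer_id=4 -> matches Sam
  - order 5 (Phone): customer_id=1 -> matches Hank
  - order 6 (Chair): customer_id=4 -> matches Sam
  - order 7 (Camera): customer_id=4 -> matches Sam
  - order 8 (Mouse): customer_id=4 -> matches Sam
All 8 rows appear; 1 has NULL customer.

SQL:
SELECT a.product, b.name AS customer
FROM orders a
LEFT JOIN customers b ON a.customer_id = b.id

Result:
product | customer
--------+---------
Monitor | NULL    
Desk    | Xander  
Speaker | Sam     
Cable   | Sam     
Phone   | Hank    
Chair   | Sam     
Camera  | Sam     
Mouse   | Sam     


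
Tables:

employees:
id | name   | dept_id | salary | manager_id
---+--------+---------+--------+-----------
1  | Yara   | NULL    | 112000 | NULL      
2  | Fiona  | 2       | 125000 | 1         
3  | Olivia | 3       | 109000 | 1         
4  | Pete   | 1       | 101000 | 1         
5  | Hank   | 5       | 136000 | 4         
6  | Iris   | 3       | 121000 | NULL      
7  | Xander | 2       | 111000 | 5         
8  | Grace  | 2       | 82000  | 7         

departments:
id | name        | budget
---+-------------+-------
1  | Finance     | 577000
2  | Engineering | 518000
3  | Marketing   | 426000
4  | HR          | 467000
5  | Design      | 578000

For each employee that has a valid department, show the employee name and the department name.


INNER JOIN keeps only employees rows whose dept_id matches an id in departments. Walk through each employee:
  - employee 1 (Yara): dept_id=NULL, no match -> dropped
  - employee 2 (Fiona): dept_id=2 -> matches Engineering
  - employee 3 (Olivia): dept_id=3 -> matches Marketing
  - employee 4 (Pete): dept_id=1 -> matches Finance
  - employee 5 (Hank): dept_id=5 -> matches Design
  - employee 6 (Iris): dept_id=3 -> matches Marketing
  - employee 7 (Xander): dept_id=2 -> matches Engineering
  - employee 8 (Grace): dept_id=2 -> matches Engineering
So 1 of 8 rows is dropped.

SQL:
SELECT a.name, b.name AS department
FROM employees a
INNER JOIN departments b ON a.dept_id = b.id

Result:
name   | department 
-------+------------
Fiona  | Engineering
Olivia | Marketing  
Pete   | Finance    
Hank   | Design     
Iris   | Marketing  
Xander | Engineering
Grace  | Engineering


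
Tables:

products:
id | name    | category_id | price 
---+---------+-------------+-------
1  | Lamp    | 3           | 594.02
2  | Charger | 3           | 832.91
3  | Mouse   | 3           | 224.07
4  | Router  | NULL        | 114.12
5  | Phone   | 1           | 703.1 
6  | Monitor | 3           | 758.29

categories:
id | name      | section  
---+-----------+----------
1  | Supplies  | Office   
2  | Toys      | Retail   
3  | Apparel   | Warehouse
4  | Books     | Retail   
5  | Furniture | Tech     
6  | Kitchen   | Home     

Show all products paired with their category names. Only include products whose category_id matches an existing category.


INNER JOIN keeps only products rows whose category_id matches an id in categories. Walk through each product:
  - product 1 (Lamp): category_id=3 -> matches Apparel
  - product 2 (Charger): category_id=3 -> matches Apparel
  - product 3 (Mouse): category_id=3 -> matches Apparel
  - product 4 (Router): category_id=NULL, no match -> dropped
  - product 5 (Phone): category_id=1 -> matches Supplies
  - product 6 (Monitor): category_id=3 -> matches Apparel
So 1 of 6 rows is dropped.

SQL:
SELECT a.name, b.name AS category
FROM products a
INNER JOIN categories b ON a.category_id = b.id

Result:
name    | category
--------+---------
Lamp    | Apparel 
Charger | Apparel 
Mouse   | Apparel 
Phone   | Supplies
Monitor | Apparel 


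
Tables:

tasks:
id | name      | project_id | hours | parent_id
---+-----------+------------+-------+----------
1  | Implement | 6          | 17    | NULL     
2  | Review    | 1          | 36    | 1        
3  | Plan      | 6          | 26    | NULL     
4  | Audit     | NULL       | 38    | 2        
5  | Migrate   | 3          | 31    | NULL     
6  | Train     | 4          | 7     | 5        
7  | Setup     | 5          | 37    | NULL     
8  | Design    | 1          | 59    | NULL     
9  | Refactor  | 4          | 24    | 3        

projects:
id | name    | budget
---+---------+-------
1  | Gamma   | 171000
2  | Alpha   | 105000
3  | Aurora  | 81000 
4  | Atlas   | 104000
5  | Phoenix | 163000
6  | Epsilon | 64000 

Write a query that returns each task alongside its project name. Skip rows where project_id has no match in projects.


INNER JOIN keeps only tasks rows whose project_id matches an id in projects. Walk through each task:
  - task 1 (Implement): project_id=6 -> matches Epsilon
  - task 2 (Review): project_id=1 -> matches Gamma
  - task 3 (Plan): project_id=6 -> matches Epsilon
  - task 4 (Audit): project_id=NULL, no match -> dropped
  - task 5 (Migrate): project_id=3 -> matches Aurora
  - task 6 (Train): project_id=4 -> matches Atlas
  - task 7 (Setup): project_id=5 -> matches Phoenix
  - task 8 (Design): project_id=1 -> matches Gamma
  - task 9 (Refactor): project_id=4 -> matches Atlas
So 1 of 9 rows is dropped.

SQL:
SELECT a.name, b.name AS project
FROM tasks a
INNER JOIN projects b ON a.project_id = b.id

Result:
name      | project
----------+--------
Implement | Epsilon
Review    | Gamma  
Plan      | Epsilon
Migrate   | Aurora 
Train     | Atlas  
Setup     | Phoenix
Design    | Gamma  
Refactor  | Atlas  


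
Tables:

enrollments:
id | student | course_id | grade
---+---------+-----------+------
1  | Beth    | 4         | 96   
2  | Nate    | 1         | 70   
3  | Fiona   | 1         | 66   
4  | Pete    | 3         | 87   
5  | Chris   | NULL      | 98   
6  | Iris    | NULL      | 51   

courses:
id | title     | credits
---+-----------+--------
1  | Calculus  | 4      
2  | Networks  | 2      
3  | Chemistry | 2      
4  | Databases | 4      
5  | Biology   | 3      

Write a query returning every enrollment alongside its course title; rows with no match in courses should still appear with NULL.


LEFT JOIN keeps every row from enrollments (the left table); where course_id has no match in courses, the course columns become NULL. Walk through each enrollment:
  - enrollment 1 (Beth): course_id=4 -> matches Databases
  - enrollment 2 (Nate): course_id=1 -> matches Calculus
  - enrollment 3 (Fiona): course_id=1 -> matches Calculus
  - enrollment 4 (Pete): course_id=3 -> matches Chemistry
  - enrollment 5 (Chris): course_id=NULL, no match -> kept with NULL
  - enrollment 6 (Iris): course_id=NULL, no match -> kept with NULL
All 6 rows appear; 2 have NULL course.

SQL:
SELECT a.student, b.title AS course
FROM enrollments a
LEFT JOIN courses b ON a.course_id = b.id

Result:
student | course   
--------+----------
Beth    | Databases
Nate    | Calculus 
Fiona   | Calculus 
Pete    | Chemistry
Chris   | NULL     
Iris    | NULL     


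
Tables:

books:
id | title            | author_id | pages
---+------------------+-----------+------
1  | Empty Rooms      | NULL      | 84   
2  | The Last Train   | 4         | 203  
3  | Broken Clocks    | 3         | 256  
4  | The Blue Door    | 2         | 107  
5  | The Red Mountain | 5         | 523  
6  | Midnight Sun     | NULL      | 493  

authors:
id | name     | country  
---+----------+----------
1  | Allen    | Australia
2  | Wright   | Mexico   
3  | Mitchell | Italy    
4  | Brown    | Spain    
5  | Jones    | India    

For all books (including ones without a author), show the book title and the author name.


LEFT JOIN keeps every row from books (the left table); where author_id has no match in authors, the author columns become NULL. Walk through each book:
  - book 1 (Empty Rooms): author_id=NULL, no match -> kept with NULL
  - book 2 (The Last Train): author_id=4 -> matches Brown
  - book 3 (Broken Clocks): author_id=3 -> matches Mitchell
  - book 4 (The Blue Door): author_id=2 -> matches Wright
  - book 5 (The Red Mountain): author_id=5 -> matches Jones
  - book 6 (Midnight Sun): author_id=NULL, no match -> kept with NULL
All 6 rows appear; 2 have NULL author.

SQL:
SELECT a.title, b.name AS author
FROM books a
LEFT JOIN authors b ON a.author_id = b.id

Result:
title            | author  
-----------------+---------
Empty Rooms      | NULL    
The Last Train   | Brown   
Broken Clocks    | Mitchell
The Blue Door    | Wright  
The Red Mountain | Jones   
Midnight Sun     | NULL    


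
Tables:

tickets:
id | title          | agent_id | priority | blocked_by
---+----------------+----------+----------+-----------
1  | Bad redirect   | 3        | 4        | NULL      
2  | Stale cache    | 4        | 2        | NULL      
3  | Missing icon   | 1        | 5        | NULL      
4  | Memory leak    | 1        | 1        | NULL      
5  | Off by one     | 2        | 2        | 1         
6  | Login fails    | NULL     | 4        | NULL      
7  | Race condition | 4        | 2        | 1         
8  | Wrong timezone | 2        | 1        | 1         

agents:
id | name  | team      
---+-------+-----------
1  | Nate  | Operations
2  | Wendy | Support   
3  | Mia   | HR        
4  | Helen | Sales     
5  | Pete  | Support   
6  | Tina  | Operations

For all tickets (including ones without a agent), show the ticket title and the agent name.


LEFT JOIN keeps every row from tickets (the left table); where agent_id has no match in agents, the agent columns become NULL. Walk through each ticket:
  - ticket 1 (Bad redirect): agent_id=3 -> matches Mia
  - ticket 2 (Stale cache): agent_id=4 -> matches Helen
  - ticket 3 (Missing icon): agent_id=1 -> matches Nate
  - ticket 4 (Memory leak): agent_id=1 -> matches Nate
  - ticket 5 (Off by one): agent_id=2 -> matches Wendy
  - ticket 6 (Login fails): agent_id=NULL, no match -> kept with NULL
  - ticket 7 (Race condition): agent_id=4 -> matches Helen
  - ticket 8 (Wrong timezone): agent_id=2 -> matches Wendy
All 8 rows appear; 1 has NULL agent.

SQL:
SELECT a.title, b.name AS agent
FROM tickets a
LEFT JOIN agents b ON a.agent_id = b.id

Result:
title          | agent
---------------+------
Bad redirect   | Mia  
Stale cache    | Helen
Missing icon   | Nate 
Memory leak    | Nate 
Off by one     | Wendy
Login fails    | NULL 
Race condition | Helen
Wrong timezone | Wendy
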